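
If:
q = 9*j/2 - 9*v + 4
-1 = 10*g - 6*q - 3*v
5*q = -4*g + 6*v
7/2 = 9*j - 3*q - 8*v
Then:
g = 1085/1384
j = 5519/3114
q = 148/173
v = 855/692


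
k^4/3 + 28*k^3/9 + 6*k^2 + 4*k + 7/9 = (k/3 + 1/3)*(k + 1/3)*(k + 1)*(k + 7)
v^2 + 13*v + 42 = (v + 6)*(v + 7)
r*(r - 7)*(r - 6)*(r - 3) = r^4 - 16*r^3 + 81*r^2 - 126*r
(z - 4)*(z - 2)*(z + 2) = z^3 - 4*z^2 - 4*z + 16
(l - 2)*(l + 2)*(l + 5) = l^3 + 5*l^2 - 4*l - 20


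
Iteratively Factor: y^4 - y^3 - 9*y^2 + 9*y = (y + 3)*(y^3 - 4*y^2 + 3*y) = y*(y + 3)*(y^2 - 4*y + 3) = y*(y - 3)*(y + 3)*(y - 1)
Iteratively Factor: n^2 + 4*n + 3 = (n + 3)*(n + 1)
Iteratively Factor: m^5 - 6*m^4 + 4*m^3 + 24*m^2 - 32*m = (m - 2)*(m^4 - 4*m^3 - 4*m^2 + 16*m) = (m - 2)*(m + 2)*(m^3 - 6*m^2 + 8*m) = (m - 4)*(m - 2)*(m + 2)*(m^2 - 2*m) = (m - 4)*(m - 2)^2*(m + 2)*(m)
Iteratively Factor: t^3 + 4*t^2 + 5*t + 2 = (t + 2)*(t^2 + 2*t + 1) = (t + 1)*(t + 2)*(t + 1)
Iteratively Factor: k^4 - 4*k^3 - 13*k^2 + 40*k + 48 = (k + 1)*(k^3 - 5*k^2 - 8*k + 48) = (k + 1)*(k + 3)*(k^2 - 8*k + 16) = (k - 4)*(k + 1)*(k + 3)*(k - 4)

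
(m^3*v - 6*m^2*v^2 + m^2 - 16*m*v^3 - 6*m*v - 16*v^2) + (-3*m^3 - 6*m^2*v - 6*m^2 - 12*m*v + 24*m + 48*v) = m^3*v - 3*m^3 - 6*m^2*v^2 - 6*m^2*v - 5*m^2 - 16*m*v^3 - 18*m*v + 24*m - 16*v^2 + 48*v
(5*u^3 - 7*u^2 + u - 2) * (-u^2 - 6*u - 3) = -5*u^5 - 23*u^4 + 26*u^3 + 17*u^2 + 9*u + 6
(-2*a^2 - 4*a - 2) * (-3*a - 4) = 6*a^3 + 20*a^2 + 22*a + 8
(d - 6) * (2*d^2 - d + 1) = 2*d^3 - 13*d^2 + 7*d - 6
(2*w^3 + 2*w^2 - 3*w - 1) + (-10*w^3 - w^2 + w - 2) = -8*w^3 + w^2 - 2*w - 3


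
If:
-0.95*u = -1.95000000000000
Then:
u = 2.05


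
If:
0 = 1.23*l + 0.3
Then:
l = -0.24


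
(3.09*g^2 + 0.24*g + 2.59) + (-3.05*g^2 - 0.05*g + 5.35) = 0.04*g^2 + 0.19*g + 7.94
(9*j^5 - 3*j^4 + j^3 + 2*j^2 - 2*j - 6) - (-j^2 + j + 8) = 9*j^5 - 3*j^4 + j^3 + 3*j^2 - 3*j - 14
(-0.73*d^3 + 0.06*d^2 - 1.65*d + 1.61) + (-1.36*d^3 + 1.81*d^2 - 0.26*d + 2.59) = -2.09*d^3 + 1.87*d^2 - 1.91*d + 4.2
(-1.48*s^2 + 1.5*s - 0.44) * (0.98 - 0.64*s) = 0.9472*s^3 - 2.4104*s^2 + 1.7516*s - 0.4312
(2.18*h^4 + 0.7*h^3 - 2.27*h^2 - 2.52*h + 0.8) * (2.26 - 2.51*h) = -5.4718*h^5 + 3.1698*h^4 + 7.2797*h^3 + 1.195*h^2 - 7.7032*h + 1.808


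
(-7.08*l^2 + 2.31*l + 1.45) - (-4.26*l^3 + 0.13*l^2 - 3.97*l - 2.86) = 4.26*l^3 - 7.21*l^2 + 6.28*l + 4.31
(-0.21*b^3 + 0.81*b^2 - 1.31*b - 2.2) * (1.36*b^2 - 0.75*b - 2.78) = -0.2856*b^5 + 1.2591*b^4 - 1.8053*b^3 - 4.2613*b^2 + 5.2918*b + 6.116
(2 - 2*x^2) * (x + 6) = -2*x^3 - 12*x^2 + 2*x + 12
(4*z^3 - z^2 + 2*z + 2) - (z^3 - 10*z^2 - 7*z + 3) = 3*z^3 + 9*z^2 + 9*z - 1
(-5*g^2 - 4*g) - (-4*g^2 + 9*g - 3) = -g^2 - 13*g + 3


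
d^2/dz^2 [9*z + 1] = 0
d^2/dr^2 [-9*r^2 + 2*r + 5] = -18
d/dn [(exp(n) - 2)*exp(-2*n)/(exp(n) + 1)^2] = (-3*exp(2*n) + 7*exp(n) + 4)*exp(-2*n)/(exp(3*n) + 3*exp(2*n) + 3*exp(n) + 1)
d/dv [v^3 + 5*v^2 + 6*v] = 3*v^2 + 10*v + 6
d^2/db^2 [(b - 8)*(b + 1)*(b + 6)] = 6*b - 2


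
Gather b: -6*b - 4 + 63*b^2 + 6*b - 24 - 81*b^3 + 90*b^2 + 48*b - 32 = -81*b^3 + 153*b^2 + 48*b - 60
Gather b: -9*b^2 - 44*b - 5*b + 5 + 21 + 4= -9*b^2 - 49*b + 30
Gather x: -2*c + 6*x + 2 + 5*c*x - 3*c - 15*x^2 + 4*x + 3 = -5*c - 15*x^2 + x*(5*c + 10) + 5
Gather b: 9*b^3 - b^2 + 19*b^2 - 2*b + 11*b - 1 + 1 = 9*b^3 + 18*b^2 + 9*b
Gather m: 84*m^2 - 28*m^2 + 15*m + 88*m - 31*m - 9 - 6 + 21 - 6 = 56*m^2 + 72*m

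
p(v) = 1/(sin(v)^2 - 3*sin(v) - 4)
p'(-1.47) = 781.19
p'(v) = (-2*sin(v)*cos(v) + 3*cos(v))/(sin(v)^2 - 3*sin(v) - 4)^2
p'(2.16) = -0.02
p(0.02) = -0.25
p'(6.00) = 0.36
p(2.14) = -0.17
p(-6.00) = -0.21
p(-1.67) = -40.72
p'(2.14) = -0.02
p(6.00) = -0.32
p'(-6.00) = 0.10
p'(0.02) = 0.18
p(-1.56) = -3431.76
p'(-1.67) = -819.42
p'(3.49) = -0.42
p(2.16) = -0.17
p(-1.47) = -39.44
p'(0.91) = 0.03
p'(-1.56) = 635714.21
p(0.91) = -0.17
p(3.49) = -0.35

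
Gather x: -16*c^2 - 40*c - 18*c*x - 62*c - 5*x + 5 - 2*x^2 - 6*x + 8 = -16*c^2 - 102*c - 2*x^2 + x*(-18*c - 11) + 13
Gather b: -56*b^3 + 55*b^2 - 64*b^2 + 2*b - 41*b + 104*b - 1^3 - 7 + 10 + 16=-56*b^3 - 9*b^2 + 65*b + 18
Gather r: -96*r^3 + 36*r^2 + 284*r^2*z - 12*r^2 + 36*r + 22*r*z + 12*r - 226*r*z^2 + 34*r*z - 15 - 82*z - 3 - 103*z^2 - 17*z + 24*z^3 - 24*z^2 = -96*r^3 + r^2*(284*z + 24) + r*(-226*z^2 + 56*z + 48) + 24*z^3 - 127*z^2 - 99*z - 18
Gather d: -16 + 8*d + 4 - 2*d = 6*d - 12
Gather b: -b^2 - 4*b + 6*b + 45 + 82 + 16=-b^2 + 2*b + 143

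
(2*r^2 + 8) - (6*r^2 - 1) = 9 - 4*r^2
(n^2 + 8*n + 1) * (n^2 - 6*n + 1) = n^4 + 2*n^3 - 46*n^2 + 2*n + 1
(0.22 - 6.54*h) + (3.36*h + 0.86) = 1.08 - 3.18*h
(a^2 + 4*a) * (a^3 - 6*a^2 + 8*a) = a^5 - 2*a^4 - 16*a^3 + 32*a^2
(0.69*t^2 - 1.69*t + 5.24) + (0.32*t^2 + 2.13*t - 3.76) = 1.01*t^2 + 0.44*t + 1.48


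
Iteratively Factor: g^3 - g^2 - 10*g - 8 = (g + 2)*(g^2 - 3*g - 4) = (g + 1)*(g + 2)*(g - 4)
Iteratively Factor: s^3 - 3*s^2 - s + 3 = (s - 3)*(s^2 - 1) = (s - 3)*(s + 1)*(s - 1)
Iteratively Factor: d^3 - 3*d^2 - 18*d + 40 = (d - 5)*(d^2 + 2*d - 8) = (d - 5)*(d + 4)*(d - 2)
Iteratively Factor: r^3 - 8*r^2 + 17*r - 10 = (r - 2)*(r^2 - 6*r + 5) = (r - 2)*(r - 1)*(r - 5)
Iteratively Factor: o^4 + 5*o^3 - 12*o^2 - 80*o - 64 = (o + 1)*(o^3 + 4*o^2 - 16*o - 64) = (o + 1)*(o + 4)*(o^2 - 16) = (o + 1)*(o + 4)^2*(o - 4)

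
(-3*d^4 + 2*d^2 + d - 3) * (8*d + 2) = -24*d^5 - 6*d^4 + 16*d^3 + 12*d^2 - 22*d - 6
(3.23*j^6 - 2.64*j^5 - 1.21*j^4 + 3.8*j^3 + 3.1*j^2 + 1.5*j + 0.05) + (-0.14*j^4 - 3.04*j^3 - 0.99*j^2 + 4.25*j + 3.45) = 3.23*j^6 - 2.64*j^5 - 1.35*j^4 + 0.76*j^3 + 2.11*j^2 + 5.75*j + 3.5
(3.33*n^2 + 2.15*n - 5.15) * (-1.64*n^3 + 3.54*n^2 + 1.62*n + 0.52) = -5.4612*n^5 + 8.2622*n^4 + 21.4516*n^3 - 13.0164*n^2 - 7.225*n - 2.678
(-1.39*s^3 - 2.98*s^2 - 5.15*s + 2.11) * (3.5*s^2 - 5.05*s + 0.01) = -4.865*s^5 - 3.4105*s^4 - 2.9899*s^3 + 33.3627*s^2 - 10.707*s + 0.0211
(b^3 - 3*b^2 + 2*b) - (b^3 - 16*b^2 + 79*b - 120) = 13*b^2 - 77*b + 120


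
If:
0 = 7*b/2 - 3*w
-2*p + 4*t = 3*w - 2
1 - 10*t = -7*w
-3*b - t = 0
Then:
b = -6/229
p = 551/458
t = 18/229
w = -7/229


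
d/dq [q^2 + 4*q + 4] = 2*q + 4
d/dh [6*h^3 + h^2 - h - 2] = 18*h^2 + 2*h - 1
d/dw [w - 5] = 1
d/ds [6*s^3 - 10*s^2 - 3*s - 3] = 18*s^2 - 20*s - 3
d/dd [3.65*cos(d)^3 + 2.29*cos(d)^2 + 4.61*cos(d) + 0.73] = (10.95*sin(d)^2 - 4.58*cos(d) - 15.56)*sin(d)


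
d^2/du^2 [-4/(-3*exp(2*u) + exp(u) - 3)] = 4*((1 - 12*exp(u))*(3*exp(2*u) - exp(u) + 3) + 2*(6*exp(u) - 1)^2*exp(u))*exp(u)/(3*exp(2*u) - exp(u) + 3)^3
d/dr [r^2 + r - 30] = 2*r + 1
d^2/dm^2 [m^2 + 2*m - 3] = 2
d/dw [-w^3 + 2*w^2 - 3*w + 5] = -3*w^2 + 4*w - 3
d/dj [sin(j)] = cos(j)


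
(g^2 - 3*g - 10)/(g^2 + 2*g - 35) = (g + 2)/(g + 7)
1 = 1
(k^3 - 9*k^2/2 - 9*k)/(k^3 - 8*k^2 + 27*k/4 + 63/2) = 2*k/(2*k - 7)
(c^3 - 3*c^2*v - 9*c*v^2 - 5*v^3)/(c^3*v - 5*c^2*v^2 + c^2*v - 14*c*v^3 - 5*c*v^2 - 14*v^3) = (-c^3 + 3*c^2*v + 9*c*v^2 + 5*v^3)/(v*(-c^3 + 5*c^2*v - c^2 + 14*c*v^2 + 5*c*v + 14*v^2))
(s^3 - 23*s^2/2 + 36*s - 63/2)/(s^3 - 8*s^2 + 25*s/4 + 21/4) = 2*(s - 3)/(2*s + 1)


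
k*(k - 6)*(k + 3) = k^3 - 3*k^2 - 18*k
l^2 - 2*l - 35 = (l - 7)*(l + 5)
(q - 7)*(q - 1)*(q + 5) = q^3 - 3*q^2 - 33*q + 35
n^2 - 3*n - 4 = (n - 4)*(n + 1)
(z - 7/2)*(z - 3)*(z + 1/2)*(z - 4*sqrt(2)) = z^4 - 6*z^3 - 4*sqrt(2)*z^3 + 29*z^2/4 + 24*sqrt(2)*z^2 - 29*sqrt(2)*z + 21*z/4 - 21*sqrt(2)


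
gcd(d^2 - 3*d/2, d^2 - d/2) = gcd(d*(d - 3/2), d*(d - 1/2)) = d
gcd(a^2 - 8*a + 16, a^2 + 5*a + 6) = 1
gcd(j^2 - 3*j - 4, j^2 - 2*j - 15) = 1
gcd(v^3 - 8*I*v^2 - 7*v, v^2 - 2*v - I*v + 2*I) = v - I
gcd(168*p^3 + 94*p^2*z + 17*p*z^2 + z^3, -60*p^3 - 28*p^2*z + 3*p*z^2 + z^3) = 6*p + z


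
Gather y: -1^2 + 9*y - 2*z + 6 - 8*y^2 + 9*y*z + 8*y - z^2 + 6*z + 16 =-8*y^2 + y*(9*z + 17) - z^2 + 4*z + 21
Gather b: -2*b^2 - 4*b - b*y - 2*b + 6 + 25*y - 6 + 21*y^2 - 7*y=-2*b^2 + b*(-y - 6) + 21*y^2 + 18*y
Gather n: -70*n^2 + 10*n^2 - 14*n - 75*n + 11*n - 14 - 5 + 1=-60*n^2 - 78*n - 18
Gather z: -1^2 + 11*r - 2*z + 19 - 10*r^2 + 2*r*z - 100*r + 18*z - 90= -10*r^2 - 89*r + z*(2*r + 16) - 72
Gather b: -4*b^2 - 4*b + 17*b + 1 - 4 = -4*b^2 + 13*b - 3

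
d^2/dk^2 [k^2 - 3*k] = 2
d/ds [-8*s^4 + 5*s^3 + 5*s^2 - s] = -32*s^3 + 15*s^2 + 10*s - 1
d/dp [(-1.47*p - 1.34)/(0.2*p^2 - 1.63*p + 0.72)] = (0.294*p^2 + 0.536*p - 3.2426)/(0.04*p^4 - 0.652*p^3 + 2.9449*p^2 - 2.3472*p + 0.5184)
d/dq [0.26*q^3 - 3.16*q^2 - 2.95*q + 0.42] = 0.78*q^2 - 6.32*q - 2.95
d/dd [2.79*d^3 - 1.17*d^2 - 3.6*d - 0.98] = 8.37*d^2 - 2.34*d - 3.6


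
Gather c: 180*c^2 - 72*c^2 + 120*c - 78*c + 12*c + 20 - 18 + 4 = 108*c^2 + 54*c + 6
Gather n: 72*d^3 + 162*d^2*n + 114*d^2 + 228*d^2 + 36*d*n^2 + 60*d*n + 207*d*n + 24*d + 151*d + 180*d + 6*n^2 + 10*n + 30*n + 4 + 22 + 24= 72*d^3 + 342*d^2 + 355*d + n^2*(36*d + 6) + n*(162*d^2 + 267*d + 40) + 50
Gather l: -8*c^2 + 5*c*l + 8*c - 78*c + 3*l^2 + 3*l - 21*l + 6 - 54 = -8*c^2 - 70*c + 3*l^2 + l*(5*c - 18) - 48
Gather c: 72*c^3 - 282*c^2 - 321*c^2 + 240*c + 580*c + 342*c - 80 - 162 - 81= 72*c^3 - 603*c^2 + 1162*c - 323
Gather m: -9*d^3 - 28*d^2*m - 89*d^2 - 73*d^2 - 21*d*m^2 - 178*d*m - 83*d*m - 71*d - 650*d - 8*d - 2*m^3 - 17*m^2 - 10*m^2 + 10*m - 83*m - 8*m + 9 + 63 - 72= -9*d^3 - 162*d^2 - 729*d - 2*m^3 + m^2*(-21*d - 27) + m*(-28*d^2 - 261*d - 81)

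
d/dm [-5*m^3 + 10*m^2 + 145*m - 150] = -15*m^2 + 20*m + 145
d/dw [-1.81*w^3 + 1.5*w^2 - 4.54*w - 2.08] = -5.43*w^2 + 3.0*w - 4.54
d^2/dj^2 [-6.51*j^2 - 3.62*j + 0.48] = -13.0200000000000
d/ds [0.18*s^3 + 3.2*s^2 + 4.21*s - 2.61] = 0.54*s^2 + 6.4*s + 4.21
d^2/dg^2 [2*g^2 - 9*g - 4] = 4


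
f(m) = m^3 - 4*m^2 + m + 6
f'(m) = 3*m^2 - 8*m + 1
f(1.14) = 3.42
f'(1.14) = -4.22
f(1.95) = 0.15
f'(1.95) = -3.19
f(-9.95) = -1385.03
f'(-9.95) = 377.61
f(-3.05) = -62.63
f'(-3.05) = 53.31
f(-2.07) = -22.08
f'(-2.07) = 30.41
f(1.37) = 2.43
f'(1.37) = -4.33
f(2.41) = -0.82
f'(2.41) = -0.86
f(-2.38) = -32.52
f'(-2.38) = 37.03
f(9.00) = 420.00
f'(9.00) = 172.00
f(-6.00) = -360.00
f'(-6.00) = 157.00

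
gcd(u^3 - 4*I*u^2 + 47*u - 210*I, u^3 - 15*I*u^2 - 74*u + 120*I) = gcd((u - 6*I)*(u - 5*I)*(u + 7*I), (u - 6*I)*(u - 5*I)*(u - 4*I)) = u^2 - 11*I*u - 30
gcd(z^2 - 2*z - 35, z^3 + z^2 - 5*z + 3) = 1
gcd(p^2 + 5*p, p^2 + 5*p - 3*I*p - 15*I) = p + 5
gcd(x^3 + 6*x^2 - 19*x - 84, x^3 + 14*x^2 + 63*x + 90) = x + 3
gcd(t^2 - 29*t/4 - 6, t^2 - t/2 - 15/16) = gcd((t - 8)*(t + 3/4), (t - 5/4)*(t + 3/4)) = t + 3/4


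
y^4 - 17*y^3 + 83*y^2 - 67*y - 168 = (y - 8)*(y - 7)*(y - 3)*(y + 1)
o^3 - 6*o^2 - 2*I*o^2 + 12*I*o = o*(o - 6)*(o - 2*I)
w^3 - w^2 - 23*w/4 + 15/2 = (w - 2)*(w - 3/2)*(w + 5/2)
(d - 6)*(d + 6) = d^2 - 36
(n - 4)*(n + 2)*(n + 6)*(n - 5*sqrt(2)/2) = n^4 - 5*sqrt(2)*n^3/2 + 4*n^3 - 20*n^2 - 10*sqrt(2)*n^2 - 48*n + 50*sqrt(2)*n + 120*sqrt(2)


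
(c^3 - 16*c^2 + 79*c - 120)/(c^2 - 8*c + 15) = c - 8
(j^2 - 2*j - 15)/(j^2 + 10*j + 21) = (j - 5)/(j + 7)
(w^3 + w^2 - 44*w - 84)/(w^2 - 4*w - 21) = (w^2 + 8*w + 12)/(w + 3)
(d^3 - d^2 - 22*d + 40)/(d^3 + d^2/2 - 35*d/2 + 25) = 2*(d - 4)/(2*d - 5)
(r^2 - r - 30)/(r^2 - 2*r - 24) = (r + 5)/(r + 4)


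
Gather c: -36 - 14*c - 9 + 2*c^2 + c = 2*c^2 - 13*c - 45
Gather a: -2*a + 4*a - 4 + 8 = 2*a + 4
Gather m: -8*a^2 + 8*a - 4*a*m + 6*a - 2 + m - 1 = -8*a^2 + 14*a + m*(1 - 4*a) - 3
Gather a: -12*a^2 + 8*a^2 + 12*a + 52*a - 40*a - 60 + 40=-4*a^2 + 24*a - 20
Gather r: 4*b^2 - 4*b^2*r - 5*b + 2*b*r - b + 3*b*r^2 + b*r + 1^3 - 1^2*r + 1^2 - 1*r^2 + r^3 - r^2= 4*b^2 - 6*b + r^3 + r^2*(3*b - 2) + r*(-4*b^2 + 3*b - 1) + 2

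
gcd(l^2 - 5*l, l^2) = l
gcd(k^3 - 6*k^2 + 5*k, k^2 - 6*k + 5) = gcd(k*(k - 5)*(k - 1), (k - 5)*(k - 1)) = k^2 - 6*k + 5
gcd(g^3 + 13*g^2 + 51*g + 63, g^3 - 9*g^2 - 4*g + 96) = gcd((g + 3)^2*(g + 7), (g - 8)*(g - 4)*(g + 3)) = g + 3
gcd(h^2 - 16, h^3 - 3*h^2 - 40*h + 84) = 1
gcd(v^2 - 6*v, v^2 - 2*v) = v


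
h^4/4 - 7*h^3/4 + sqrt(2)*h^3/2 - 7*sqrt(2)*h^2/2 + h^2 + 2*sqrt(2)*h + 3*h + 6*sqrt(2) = (h/2 + 1/2)*(h/2 + sqrt(2))*(h - 6)*(h - 2)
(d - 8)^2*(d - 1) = d^3 - 17*d^2 + 80*d - 64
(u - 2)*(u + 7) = u^2 + 5*u - 14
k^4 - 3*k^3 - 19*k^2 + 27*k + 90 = (k - 5)*(k - 3)*(k + 2)*(k + 3)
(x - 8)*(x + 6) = x^2 - 2*x - 48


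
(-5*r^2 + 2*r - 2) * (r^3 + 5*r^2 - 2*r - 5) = -5*r^5 - 23*r^4 + 18*r^3 + 11*r^2 - 6*r + 10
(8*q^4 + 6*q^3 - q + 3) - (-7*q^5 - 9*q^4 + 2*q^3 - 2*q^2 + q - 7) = 7*q^5 + 17*q^4 + 4*q^3 + 2*q^2 - 2*q + 10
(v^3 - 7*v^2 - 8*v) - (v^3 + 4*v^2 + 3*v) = -11*v^2 - 11*v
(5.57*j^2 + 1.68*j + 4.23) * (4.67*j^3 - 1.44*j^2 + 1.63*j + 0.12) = 26.0119*j^5 - 0.1752*j^4 + 26.414*j^3 - 2.6844*j^2 + 7.0965*j + 0.5076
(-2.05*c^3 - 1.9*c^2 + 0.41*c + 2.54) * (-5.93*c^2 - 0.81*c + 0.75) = 12.1565*c^5 + 12.9275*c^4 - 2.4298*c^3 - 16.8193*c^2 - 1.7499*c + 1.905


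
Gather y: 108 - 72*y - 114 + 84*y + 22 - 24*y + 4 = 20 - 12*y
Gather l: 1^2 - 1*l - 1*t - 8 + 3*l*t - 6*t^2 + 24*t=l*(3*t - 1) - 6*t^2 + 23*t - 7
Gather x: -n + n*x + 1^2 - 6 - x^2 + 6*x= -n - x^2 + x*(n + 6) - 5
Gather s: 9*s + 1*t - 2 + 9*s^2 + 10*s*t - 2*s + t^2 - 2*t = 9*s^2 + s*(10*t + 7) + t^2 - t - 2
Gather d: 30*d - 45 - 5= 30*d - 50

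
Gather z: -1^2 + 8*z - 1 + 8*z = 16*z - 2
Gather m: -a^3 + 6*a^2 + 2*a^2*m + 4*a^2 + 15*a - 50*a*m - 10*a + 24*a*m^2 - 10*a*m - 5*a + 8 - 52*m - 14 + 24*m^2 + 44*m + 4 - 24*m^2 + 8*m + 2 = -a^3 + 10*a^2 + 24*a*m^2 + m*(2*a^2 - 60*a)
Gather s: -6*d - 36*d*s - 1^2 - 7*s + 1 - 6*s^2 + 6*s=-6*d - 6*s^2 + s*(-36*d - 1)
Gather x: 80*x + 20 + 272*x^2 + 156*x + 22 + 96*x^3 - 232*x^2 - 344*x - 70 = 96*x^3 + 40*x^2 - 108*x - 28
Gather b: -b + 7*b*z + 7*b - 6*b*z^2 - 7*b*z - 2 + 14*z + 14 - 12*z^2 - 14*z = b*(6 - 6*z^2) - 12*z^2 + 12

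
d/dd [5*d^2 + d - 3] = 10*d + 1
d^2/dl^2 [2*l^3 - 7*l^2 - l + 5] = 12*l - 14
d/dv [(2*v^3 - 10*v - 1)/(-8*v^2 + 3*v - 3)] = (-16*v^4 + 12*v^3 - 98*v^2 - 16*v + 33)/(64*v^4 - 48*v^3 + 57*v^2 - 18*v + 9)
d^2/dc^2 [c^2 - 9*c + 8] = 2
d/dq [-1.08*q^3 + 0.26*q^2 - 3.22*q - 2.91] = -3.24*q^2 + 0.52*q - 3.22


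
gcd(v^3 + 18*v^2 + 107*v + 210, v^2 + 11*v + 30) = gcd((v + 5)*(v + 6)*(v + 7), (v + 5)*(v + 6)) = v^2 + 11*v + 30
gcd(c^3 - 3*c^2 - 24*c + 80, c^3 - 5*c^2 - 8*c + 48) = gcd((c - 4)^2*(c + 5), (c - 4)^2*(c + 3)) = c^2 - 8*c + 16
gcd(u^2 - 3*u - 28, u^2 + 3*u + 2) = 1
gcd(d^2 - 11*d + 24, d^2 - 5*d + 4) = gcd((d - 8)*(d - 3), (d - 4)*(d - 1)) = 1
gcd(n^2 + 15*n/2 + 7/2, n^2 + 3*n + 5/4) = n + 1/2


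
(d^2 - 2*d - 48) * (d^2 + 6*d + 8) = d^4 + 4*d^3 - 52*d^2 - 304*d - 384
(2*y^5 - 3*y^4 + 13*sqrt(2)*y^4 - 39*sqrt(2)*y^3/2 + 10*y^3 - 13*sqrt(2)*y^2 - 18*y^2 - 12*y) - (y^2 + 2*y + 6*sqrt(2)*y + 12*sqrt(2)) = 2*y^5 - 3*y^4 + 13*sqrt(2)*y^4 - 39*sqrt(2)*y^3/2 + 10*y^3 - 19*y^2 - 13*sqrt(2)*y^2 - 14*y - 6*sqrt(2)*y - 12*sqrt(2)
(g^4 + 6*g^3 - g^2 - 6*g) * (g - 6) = g^5 - 37*g^3 + 36*g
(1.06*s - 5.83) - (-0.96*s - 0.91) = 2.02*s - 4.92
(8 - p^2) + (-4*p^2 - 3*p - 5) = -5*p^2 - 3*p + 3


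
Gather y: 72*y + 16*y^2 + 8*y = 16*y^2 + 80*y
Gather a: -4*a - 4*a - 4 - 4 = -8*a - 8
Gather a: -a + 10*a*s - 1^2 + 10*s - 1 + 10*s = a*(10*s - 1) + 20*s - 2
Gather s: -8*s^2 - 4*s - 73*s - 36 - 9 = -8*s^2 - 77*s - 45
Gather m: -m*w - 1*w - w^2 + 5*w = -m*w - w^2 + 4*w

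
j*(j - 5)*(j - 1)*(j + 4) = j^4 - 2*j^3 - 19*j^2 + 20*j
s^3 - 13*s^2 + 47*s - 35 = (s - 7)*(s - 5)*(s - 1)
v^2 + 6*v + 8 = (v + 2)*(v + 4)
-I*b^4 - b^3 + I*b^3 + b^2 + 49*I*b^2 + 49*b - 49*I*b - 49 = (b - 7)*(b + 7)*(b - I)*(-I*b + I)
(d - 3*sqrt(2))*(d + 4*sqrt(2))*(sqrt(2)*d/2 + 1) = sqrt(2)*d^3/2 + 2*d^2 - 11*sqrt(2)*d - 24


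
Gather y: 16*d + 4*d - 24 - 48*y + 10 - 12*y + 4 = 20*d - 60*y - 10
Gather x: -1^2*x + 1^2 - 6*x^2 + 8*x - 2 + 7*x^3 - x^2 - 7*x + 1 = 7*x^3 - 7*x^2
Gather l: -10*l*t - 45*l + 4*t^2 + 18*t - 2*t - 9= l*(-10*t - 45) + 4*t^2 + 16*t - 9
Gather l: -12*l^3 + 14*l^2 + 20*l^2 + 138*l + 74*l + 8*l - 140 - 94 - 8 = -12*l^3 + 34*l^2 + 220*l - 242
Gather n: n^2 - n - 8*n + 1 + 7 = n^2 - 9*n + 8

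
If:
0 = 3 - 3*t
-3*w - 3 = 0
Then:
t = 1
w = -1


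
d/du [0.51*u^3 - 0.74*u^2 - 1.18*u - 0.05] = 1.53*u^2 - 1.48*u - 1.18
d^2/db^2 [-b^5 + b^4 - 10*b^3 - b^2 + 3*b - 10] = -20*b^3 + 12*b^2 - 60*b - 2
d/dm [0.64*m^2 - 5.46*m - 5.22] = 1.28*m - 5.46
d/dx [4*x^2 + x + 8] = 8*x + 1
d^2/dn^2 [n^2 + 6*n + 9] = 2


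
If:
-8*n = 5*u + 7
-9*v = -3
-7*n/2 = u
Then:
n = 14/19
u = -49/19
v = 1/3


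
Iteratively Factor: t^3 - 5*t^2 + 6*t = (t - 3)*(t^2 - 2*t) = (t - 3)*(t - 2)*(t)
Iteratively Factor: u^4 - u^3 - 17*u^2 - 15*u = (u + 3)*(u^3 - 4*u^2 - 5*u) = u*(u + 3)*(u^2 - 4*u - 5) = u*(u + 1)*(u + 3)*(u - 5)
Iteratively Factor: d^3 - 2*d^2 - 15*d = (d)*(d^2 - 2*d - 15) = d*(d - 5)*(d + 3)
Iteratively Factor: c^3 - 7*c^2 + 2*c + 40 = (c - 5)*(c^2 - 2*c - 8) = (c - 5)*(c - 4)*(c + 2)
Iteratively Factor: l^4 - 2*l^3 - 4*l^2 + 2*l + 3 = (l - 1)*(l^3 - l^2 - 5*l - 3) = (l - 3)*(l - 1)*(l^2 + 2*l + 1) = (l - 3)*(l - 1)*(l + 1)*(l + 1)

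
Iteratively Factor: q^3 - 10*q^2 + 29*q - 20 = (q - 4)*(q^2 - 6*q + 5) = (q - 5)*(q - 4)*(q - 1)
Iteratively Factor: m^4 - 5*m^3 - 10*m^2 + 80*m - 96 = (m - 3)*(m^3 - 2*m^2 - 16*m + 32) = (m - 3)*(m + 4)*(m^2 - 6*m + 8) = (m - 3)*(m - 2)*(m + 4)*(m - 4)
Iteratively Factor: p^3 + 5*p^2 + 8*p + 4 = (p + 2)*(p^2 + 3*p + 2) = (p + 2)^2*(p + 1)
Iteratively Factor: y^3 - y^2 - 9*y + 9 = (y + 3)*(y^2 - 4*y + 3) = (y - 1)*(y + 3)*(y - 3)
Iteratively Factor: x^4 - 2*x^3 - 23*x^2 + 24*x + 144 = (x + 3)*(x^3 - 5*x^2 - 8*x + 48) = (x + 3)^2*(x^2 - 8*x + 16) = (x - 4)*(x + 3)^2*(x - 4)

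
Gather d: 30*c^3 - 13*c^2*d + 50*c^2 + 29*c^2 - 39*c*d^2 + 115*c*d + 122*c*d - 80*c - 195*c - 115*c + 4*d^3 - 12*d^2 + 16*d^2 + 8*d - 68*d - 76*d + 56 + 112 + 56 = 30*c^3 + 79*c^2 - 390*c + 4*d^3 + d^2*(4 - 39*c) + d*(-13*c^2 + 237*c - 136) + 224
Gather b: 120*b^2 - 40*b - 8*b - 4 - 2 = 120*b^2 - 48*b - 6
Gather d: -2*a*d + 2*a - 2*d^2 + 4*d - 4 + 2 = 2*a - 2*d^2 + d*(4 - 2*a) - 2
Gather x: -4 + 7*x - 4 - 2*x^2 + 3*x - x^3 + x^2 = -x^3 - x^2 + 10*x - 8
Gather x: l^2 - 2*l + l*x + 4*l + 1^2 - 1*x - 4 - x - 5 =l^2 + 2*l + x*(l - 2) - 8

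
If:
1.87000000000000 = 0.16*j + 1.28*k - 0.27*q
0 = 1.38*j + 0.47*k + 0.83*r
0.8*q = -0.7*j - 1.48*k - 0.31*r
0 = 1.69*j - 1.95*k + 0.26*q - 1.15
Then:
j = 1.93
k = 0.84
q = -1.81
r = -3.68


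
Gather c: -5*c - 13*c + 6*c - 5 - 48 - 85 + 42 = -12*c - 96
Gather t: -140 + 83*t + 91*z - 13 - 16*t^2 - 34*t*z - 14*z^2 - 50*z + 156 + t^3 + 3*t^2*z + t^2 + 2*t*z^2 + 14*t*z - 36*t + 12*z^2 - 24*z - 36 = t^3 + t^2*(3*z - 15) + t*(2*z^2 - 20*z + 47) - 2*z^2 + 17*z - 33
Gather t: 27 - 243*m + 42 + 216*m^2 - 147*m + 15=216*m^2 - 390*m + 84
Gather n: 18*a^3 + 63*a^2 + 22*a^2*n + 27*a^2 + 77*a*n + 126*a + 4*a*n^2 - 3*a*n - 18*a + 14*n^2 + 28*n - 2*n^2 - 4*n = 18*a^3 + 90*a^2 + 108*a + n^2*(4*a + 12) + n*(22*a^2 + 74*a + 24)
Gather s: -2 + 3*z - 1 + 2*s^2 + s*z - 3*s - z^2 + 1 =2*s^2 + s*(z - 3) - z^2 + 3*z - 2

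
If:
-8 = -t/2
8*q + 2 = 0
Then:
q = -1/4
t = 16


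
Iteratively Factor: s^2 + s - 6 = (s - 2)*(s + 3)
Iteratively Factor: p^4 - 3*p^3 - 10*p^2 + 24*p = (p)*(p^3 - 3*p^2 - 10*p + 24) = p*(p - 2)*(p^2 - p - 12) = p*(p - 4)*(p - 2)*(p + 3)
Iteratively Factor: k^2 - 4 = (k - 2)*(k + 2)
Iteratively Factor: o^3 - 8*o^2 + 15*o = (o - 3)*(o^2 - 5*o) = (o - 5)*(o - 3)*(o)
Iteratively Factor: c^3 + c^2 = (c + 1)*(c^2) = c*(c + 1)*(c)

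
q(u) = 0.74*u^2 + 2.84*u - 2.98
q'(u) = 1.48*u + 2.84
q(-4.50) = -0.78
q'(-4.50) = -3.82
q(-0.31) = -3.79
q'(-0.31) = 2.38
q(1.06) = 0.86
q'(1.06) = 4.41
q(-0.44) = -4.09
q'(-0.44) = 2.19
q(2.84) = 11.05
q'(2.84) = 7.04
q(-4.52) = -0.70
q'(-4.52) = -3.85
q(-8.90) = 30.36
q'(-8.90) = -10.33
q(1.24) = 1.68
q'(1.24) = 4.68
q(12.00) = 137.66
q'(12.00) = 20.60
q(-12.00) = 69.50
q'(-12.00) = -14.92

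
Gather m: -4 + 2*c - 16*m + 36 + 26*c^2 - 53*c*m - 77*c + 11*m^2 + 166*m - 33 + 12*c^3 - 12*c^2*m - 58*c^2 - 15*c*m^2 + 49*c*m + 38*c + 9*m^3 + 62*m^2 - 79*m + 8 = 12*c^3 - 32*c^2 - 37*c + 9*m^3 + m^2*(73 - 15*c) + m*(-12*c^2 - 4*c + 71) + 7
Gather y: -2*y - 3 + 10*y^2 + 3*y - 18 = 10*y^2 + y - 21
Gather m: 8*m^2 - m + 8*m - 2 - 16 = 8*m^2 + 7*m - 18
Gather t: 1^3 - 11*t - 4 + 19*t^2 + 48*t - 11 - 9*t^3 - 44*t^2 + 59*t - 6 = -9*t^3 - 25*t^2 + 96*t - 20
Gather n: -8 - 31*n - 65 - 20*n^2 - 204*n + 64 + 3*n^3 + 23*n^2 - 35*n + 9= 3*n^3 + 3*n^2 - 270*n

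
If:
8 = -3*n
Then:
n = -8/3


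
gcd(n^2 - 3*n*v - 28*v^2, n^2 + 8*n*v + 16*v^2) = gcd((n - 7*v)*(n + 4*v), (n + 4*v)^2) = n + 4*v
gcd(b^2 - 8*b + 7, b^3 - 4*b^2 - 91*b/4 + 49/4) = b - 7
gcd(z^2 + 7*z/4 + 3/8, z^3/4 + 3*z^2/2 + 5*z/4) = 1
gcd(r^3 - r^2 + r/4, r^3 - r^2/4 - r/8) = r^2 - r/2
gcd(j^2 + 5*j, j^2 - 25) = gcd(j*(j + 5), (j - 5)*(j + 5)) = j + 5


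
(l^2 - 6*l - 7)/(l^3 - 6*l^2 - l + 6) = (l - 7)/(l^2 - 7*l + 6)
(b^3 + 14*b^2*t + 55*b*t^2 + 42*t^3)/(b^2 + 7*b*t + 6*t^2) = b + 7*t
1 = 1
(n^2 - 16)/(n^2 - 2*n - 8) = (n + 4)/(n + 2)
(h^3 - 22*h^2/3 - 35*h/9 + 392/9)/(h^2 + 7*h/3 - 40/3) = (3*h^2 - 14*h - 49)/(3*(h + 5))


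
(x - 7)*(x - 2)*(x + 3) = x^3 - 6*x^2 - 13*x + 42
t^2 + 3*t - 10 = (t - 2)*(t + 5)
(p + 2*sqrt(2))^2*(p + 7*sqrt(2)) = p^3 + 11*sqrt(2)*p^2 + 64*p + 56*sqrt(2)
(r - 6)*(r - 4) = r^2 - 10*r + 24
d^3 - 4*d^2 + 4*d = d*(d - 2)^2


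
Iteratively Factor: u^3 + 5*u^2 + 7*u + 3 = (u + 3)*(u^2 + 2*u + 1) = (u + 1)*(u + 3)*(u + 1)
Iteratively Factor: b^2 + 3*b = (b)*(b + 3)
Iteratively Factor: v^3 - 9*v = (v - 3)*(v^2 + 3*v) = (v - 3)*(v + 3)*(v)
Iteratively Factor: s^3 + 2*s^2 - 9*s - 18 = (s + 3)*(s^2 - s - 6) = (s + 2)*(s + 3)*(s - 3)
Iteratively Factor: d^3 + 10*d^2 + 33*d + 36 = (d + 3)*(d^2 + 7*d + 12) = (d + 3)*(d + 4)*(d + 3)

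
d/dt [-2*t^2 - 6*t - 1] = -4*t - 6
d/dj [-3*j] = -3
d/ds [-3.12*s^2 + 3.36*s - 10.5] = 3.36 - 6.24*s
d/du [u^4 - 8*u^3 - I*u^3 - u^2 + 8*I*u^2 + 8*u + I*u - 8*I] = 4*u^3 + u^2*(-24 - 3*I) + u*(-2 + 16*I) + 8 + I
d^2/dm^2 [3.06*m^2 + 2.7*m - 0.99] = 6.12000000000000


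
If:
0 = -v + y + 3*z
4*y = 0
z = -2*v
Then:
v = 0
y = 0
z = 0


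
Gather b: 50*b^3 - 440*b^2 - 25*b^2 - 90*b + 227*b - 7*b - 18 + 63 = 50*b^3 - 465*b^2 + 130*b + 45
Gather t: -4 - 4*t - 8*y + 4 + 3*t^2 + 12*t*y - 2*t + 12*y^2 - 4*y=3*t^2 + t*(12*y - 6) + 12*y^2 - 12*y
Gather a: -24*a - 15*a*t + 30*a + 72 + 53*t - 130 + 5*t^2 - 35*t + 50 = a*(6 - 15*t) + 5*t^2 + 18*t - 8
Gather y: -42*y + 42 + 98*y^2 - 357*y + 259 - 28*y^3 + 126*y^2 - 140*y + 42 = -28*y^3 + 224*y^2 - 539*y + 343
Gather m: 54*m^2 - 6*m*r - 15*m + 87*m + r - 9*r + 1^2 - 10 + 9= 54*m^2 + m*(72 - 6*r) - 8*r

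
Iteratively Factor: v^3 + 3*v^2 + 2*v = (v)*(v^2 + 3*v + 2) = v*(v + 2)*(v + 1)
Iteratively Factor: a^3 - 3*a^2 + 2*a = (a)*(a^2 - 3*a + 2) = a*(a - 1)*(a - 2)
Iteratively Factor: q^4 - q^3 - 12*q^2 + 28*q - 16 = (q - 1)*(q^3 - 12*q + 16) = (q - 2)*(q - 1)*(q^2 + 2*q - 8) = (q - 2)*(q - 1)*(q + 4)*(q - 2)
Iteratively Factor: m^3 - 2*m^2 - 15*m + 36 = (m - 3)*(m^2 + m - 12) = (m - 3)*(m + 4)*(m - 3)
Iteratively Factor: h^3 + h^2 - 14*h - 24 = (h + 2)*(h^2 - h - 12) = (h + 2)*(h + 3)*(h - 4)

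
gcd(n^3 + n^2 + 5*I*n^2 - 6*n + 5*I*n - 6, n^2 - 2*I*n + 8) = n + 2*I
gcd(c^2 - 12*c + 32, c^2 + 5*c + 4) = 1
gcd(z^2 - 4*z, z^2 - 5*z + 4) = z - 4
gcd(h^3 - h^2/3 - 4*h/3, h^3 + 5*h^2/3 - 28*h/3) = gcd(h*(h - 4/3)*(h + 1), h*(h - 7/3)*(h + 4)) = h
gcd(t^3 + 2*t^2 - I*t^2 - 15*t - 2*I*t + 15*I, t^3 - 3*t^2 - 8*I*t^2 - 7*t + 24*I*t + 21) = t^2 + t*(-3 - I) + 3*I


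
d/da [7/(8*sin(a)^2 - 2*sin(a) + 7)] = 14*(1 - 8*sin(a))*cos(a)/(8*sin(a)^2 - 2*sin(a) + 7)^2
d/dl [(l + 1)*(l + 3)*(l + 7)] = 3*l^2 + 22*l + 31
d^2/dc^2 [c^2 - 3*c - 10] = 2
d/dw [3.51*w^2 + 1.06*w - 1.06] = 7.02*w + 1.06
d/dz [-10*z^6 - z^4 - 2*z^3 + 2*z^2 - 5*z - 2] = -60*z^5 - 4*z^3 - 6*z^2 + 4*z - 5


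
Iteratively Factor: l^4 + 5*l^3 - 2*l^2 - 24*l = (l + 3)*(l^3 + 2*l^2 - 8*l) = (l + 3)*(l + 4)*(l^2 - 2*l) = (l - 2)*(l + 3)*(l + 4)*(l)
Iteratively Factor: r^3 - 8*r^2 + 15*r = (r - 5)*(r^2 - 3*r) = r*(r - 5)*(r - 3)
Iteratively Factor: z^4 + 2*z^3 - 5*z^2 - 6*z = (z)*(z^3 + 2*z^2 - 5*z - 6) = z*(z + 3)*(z^2 - z - 2) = z*(z + 1)*(z + 3)*(z - 2)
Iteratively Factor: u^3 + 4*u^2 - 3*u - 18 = (u + 3)*(u^2 + u - 6) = (u - 2)*(u + 3)*(u + 3)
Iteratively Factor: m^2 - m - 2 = (m + 1)*(m - 2)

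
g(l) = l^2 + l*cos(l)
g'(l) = -l*sin(l) + 2*l + cos(l)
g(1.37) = 2.15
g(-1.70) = 3.11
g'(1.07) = 1.68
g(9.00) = 72.80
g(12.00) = 154.13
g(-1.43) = 1.84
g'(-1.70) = -5.21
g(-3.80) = 17.45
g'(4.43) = 12.84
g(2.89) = 5.55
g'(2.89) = 4.09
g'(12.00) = 31.28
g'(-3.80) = -6.07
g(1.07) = 1.66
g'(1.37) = 1.60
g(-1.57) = 2.46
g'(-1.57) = -4.71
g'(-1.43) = -4.14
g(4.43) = 18.39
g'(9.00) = 13.38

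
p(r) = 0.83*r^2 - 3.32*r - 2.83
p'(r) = 1.66*r - 3.32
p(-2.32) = 9.34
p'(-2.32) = -7.17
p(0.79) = -4.93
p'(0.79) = -2.01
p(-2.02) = 7.26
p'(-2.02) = -6.67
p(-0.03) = -2.73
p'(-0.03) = -3.37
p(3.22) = -4.91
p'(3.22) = 2.03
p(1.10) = -5.48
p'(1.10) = -1.49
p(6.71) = 12.26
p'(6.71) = 7.82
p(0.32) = -3.81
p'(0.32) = -2.79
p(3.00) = -5.32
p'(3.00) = 1.66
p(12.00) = 76.85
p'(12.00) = 16.60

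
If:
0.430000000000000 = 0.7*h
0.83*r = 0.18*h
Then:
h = 0.61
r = 0.13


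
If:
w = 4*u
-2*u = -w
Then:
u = 0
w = 0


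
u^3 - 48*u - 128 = (u - 8)*(u + 4)^2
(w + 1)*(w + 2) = w^2 + 3*w + 2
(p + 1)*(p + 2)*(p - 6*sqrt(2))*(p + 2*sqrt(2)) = p^4 - 4*sqrt(2)*p^3 + 3*p^3 - 22*p^2 - 12*sqrt(2)*p^2 - 72*p - 8*sqrt(2)*p - 48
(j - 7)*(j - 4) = j^2 - 11*j + 28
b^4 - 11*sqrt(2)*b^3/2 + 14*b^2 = b^2*(b - 7*sqrt(2)/2)*(b - 2*sqrt(2))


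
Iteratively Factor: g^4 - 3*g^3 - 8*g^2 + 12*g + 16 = (g - 4)*(g^3 + g^2 - 4*g - 4) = (g - 4)*(g + 2)*(g^2 - g - 2) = (g - 4)*(g - 2)*(g + 2)*(g + 1)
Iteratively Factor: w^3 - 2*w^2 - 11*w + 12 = (w - 4)*(w^2 + 2*w - 3) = (w - 4)*(w - 1)*(w + 3)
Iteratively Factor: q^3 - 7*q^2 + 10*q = (q - 2)*(q^2 - 5*q) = (q - 5)*(q - 2)*(q)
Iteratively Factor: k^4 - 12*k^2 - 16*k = (k - 4)*(k^3 + 4*k^2 + 4*k) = k*(k - 4)*(k^2 + 4*k + 4) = k*(k - 4)*(k + 2)*(k + 2)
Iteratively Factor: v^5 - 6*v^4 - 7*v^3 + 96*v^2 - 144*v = (v - 4)*(v^4 - 2*v^3 - 15*v^2 + 36*v) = (v - 4)*(v + 4)*(v^3 - 6*v^2 + 9*v) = v*(v - 4)*(v + 4)*(v^2 - 6*v + 9) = v*(v - 4)*(v - 3)*(v + 4)*(v - 3)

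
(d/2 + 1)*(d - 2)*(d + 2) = d^3/2 + d^2 - 2*d - 4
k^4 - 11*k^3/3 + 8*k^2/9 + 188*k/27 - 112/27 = (k - 7/3)*(k - 2)*(k - 2/3)*(k + 4/3)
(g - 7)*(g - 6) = g^2 - 13*g + 42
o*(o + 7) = o^2 + 7*o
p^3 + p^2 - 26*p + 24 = (p - 4)*(p - 1)*(p + 6)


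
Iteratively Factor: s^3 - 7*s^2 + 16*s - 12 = (s - 3)*(s^2 - 4*s + 4) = (s - 3)*(s - 2)*(s - 2)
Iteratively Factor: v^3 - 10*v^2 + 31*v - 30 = (v - 3)*(v^2 - 7*v + 10) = (v - 5)*(v - 3)*(v - 2)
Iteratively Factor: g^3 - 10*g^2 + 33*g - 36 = (g - 3)*(g^2 - 7*g + 12) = (g - 3)^2*(g - 4)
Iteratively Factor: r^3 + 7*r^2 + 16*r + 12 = (r + 2)*(r^2 + 5*r + 6) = (r + 2)*(r + 3)*(r + 2)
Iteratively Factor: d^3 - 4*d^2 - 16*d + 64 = (d - 4)*(d^2 - 16) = (d - 4)*(d + 4)*(d - 4)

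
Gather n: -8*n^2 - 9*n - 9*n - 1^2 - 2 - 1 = -8*n^2 - 18*n - 4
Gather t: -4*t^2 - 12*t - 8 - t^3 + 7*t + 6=-t^3 - 4*t^2 - 5*t - 2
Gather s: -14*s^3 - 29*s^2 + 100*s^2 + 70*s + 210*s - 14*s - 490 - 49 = -14*s^3 + 71*s^2 + 266*s - 539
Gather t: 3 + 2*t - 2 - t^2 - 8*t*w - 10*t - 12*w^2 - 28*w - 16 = -t^2 + t*(-8*w - 8) - 12*w^2 - 28*w - 15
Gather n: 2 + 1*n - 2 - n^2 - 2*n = -n^2 - n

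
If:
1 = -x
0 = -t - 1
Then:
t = -1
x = -1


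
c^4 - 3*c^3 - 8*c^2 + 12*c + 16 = (c - 4)*(c - 2)*(c + 1)*(c + 2)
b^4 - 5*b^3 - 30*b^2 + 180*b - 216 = (b - 6)*(b - 3)*(b - 2)*(b + 6)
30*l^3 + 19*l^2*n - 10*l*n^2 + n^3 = (-6*l + n)*(-5*l + n)*(l + n)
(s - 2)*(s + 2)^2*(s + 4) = s^4 + 6*s^3 + 4*s^2 - 24*s - 32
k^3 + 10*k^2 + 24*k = k*(k + 4)*(k + 6)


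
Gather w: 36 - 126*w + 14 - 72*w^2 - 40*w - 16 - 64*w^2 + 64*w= -136*w^2 - 102*w + 34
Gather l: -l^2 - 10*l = -l^2 - 10*l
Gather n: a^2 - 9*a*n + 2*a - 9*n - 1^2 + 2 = a^2 + 2*a + n*(-9*a - 9) + 1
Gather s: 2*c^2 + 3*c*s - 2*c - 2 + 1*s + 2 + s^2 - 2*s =2*c^2 - 2*c + s^2 + s*(3*c - 1)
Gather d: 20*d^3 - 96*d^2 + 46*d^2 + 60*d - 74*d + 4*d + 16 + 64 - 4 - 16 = 20*d^3 - 50*d^2 - 10*d + 60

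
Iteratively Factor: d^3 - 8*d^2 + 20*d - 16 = (d - 2)*(d^2 - 6*d + 8) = (d - 4)*(d - 2)*(d - 2)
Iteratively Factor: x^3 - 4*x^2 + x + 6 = (x - 3)*(x^2 - x - 2) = (x - 3)*(x + 1)*(x - 2)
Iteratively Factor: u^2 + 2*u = (u + 2)*(u)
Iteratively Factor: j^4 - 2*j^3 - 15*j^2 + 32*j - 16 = (j - 1)*(j^3 - j^2 - 16*j + 16) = (j - 4)*(j - 1)*(j^2 + 3*j - 4) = (j - 4)*(j - 1)^2*(j + 4)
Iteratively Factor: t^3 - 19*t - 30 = (t + 3)*(t^2 - 3*t - 10) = (t + 2)*(t + 3)*(t - 5)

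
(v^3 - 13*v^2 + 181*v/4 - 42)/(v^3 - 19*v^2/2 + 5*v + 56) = (v - 3/2)/(v + 2)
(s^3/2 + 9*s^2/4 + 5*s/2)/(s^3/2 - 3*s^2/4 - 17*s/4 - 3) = s*(2*s^2 + 9*s + 10)/(2*s^3 - 3*s^2 - 17*s - 12)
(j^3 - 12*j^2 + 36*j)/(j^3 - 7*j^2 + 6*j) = (j - 6)/(j - 1)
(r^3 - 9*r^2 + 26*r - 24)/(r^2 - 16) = (r^2 - 5*r + 6)/(r + 4)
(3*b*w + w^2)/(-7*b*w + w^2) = (3*b + w)/(-7*b + w)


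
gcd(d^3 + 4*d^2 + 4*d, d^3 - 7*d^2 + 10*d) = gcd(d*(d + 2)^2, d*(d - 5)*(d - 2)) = d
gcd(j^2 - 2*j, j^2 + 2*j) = j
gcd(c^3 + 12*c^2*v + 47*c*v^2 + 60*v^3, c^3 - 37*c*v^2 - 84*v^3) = c^2 + 7*c*v + 12*v^2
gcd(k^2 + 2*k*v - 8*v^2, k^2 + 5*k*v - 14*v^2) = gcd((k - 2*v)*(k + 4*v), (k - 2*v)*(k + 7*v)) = -k + 2*v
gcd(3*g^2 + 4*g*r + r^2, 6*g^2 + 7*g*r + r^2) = g + r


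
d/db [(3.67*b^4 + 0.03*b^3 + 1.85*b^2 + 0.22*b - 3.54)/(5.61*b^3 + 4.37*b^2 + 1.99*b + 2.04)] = (20.5887*b^6 + 32.0758*b^5 + 11.6625*b^4 + 27.5982*b^3 + 62.4819*b^2 + 38.4876*b + 7.4934)/(31.4721*b^6 + 49.0314*b^5 + 41.4247*b^4 + 40.2814*b^3 + 21.7897*b^2 + 8.1192*b + 4.1616)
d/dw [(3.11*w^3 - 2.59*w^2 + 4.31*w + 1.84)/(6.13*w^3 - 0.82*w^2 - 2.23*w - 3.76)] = (13.3265*w^4 - 66.7112*w^3 - 59.6085*w^2 + 22.4944*w - 12.1024)/(37.5769*w^6 - 10.0532*w^5 - 26.6674*w^4 - 42.4404*w^3 + 11.1393*w^2 + 16.7696*w + 14.1376)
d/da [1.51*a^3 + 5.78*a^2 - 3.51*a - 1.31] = 4.53*a^2 + 11.56*a - 3.51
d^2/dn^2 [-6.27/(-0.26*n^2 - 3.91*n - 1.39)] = (-0.847704*n^2 - 12.748164*n + 6.27*(0.52*n + 3.91)*(1.04*n + 7.82) - 4.531956)/(0.26*n^2 + 3.91*n + 1.39)^3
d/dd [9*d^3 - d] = 27*d^2 - 1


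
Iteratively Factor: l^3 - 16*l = (l + 4)*(l^2 - 4*l) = l*(l + 4)*(l - 4)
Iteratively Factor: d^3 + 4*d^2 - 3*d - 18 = (d + 3)*(d^2 + d - 6) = (d - 2)*(d + 3)*(d + 3)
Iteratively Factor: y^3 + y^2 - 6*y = (y - 2)*(y^2 + 3*y) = y*(y - 2)*(y + 3)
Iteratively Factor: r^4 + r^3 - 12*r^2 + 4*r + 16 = (r - 2)*(r^3 + 3*r^2 - 6*r - 8) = (r - 2)^2*(r^2 + 5*r + 4) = (r - 2)^2*(r + 1)*(r + 4)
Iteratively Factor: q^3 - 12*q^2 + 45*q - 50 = (q - 2)*(q^2 - 10*q + 25) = (q - 5)*(q - 2)*(q - 5)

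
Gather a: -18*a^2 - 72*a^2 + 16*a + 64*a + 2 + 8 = -90*a^2 + 80*a + 10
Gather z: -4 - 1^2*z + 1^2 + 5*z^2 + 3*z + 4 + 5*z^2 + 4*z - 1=10*z^2 + 6*z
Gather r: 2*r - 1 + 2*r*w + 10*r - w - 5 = r*(2*w + 12) - w - 6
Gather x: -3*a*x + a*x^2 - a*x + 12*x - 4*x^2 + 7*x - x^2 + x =x^2*(a - 5) + x*(20 - 4*a)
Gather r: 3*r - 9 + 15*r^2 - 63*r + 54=15*r^2 - 60*r + 45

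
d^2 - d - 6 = (d - 3)*(d + 2)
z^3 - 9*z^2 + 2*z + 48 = (z - 8)*(z - 3)*(z + 2)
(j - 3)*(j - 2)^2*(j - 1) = j^4 - 8*j^3 + 23*j^2 - 28*j + 12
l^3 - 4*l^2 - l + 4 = (l - 4)*(l - 1)*(l + 1)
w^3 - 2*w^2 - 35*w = w*(w - 7)*(w + 5)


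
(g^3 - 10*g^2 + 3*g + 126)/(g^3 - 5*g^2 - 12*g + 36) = (g - 7)/(g - 2)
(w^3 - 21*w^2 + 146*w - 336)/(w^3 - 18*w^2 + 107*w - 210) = (w - 8)/(w - 5)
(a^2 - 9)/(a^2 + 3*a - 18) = (a + 3)/(a + 6)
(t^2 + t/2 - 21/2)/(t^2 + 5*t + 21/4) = 2*(t - 3)/(2*t + 3)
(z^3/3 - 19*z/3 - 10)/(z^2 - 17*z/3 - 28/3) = (-z^3 + 19*z + 30)/(-3*z^2 + 17*z + 28)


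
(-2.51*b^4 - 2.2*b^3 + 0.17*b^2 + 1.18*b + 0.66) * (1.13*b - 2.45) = -2.8363*b^5 + 3.6635*b^4 + 5.5821*b^3 + 0.9169*b^2 - 2.1452*b - 1.617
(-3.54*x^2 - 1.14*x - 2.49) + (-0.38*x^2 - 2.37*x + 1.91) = -3.92*x^2 - 3.51*x - 0.58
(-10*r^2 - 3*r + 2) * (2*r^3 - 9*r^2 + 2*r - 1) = -20*r^5 + 84*r^4 + 11*r^3 - 14*r^2 + 7*r - 2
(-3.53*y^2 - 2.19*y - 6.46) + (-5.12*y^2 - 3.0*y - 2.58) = -8.65*y^2 - 5.19*y - 9.04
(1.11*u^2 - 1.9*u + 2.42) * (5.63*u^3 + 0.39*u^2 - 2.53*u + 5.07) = 6.2493*u^5 - 10.2641*u^4 + 10.0753*u^3 + 11.3785*u^2 - 15.7556*u + 12.2694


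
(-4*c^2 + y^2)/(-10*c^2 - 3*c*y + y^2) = (-2*c + y)/(-5*c + y)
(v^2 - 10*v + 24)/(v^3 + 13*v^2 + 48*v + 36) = (v^2 - 10*v + 24)/(v^3 + 13*v^2 + 48*v + 36)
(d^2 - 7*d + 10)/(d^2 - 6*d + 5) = (d - 2)/(d - 1)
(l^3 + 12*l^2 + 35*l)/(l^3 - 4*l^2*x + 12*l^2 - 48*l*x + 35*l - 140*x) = l/(l - 4*x)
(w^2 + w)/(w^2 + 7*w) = (w + 1)/(w + 7)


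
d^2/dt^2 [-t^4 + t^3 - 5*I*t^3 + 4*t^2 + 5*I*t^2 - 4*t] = -12*t^2 + t*(6 - 30*I) + 8 + 10*I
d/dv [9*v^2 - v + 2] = 18*v - 1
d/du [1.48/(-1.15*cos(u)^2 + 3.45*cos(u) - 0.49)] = (5.106 - 3.404*cos(u))*sin(u)/(1.15*cos(u)^2 - 3.45*cos(u) + 0.49)^2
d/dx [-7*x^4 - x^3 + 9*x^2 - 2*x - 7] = -28*x^3 - 3*x^2 + 18*x - 2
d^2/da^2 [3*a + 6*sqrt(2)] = 0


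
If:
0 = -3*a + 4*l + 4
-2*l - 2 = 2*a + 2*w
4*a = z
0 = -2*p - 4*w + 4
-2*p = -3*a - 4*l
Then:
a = -8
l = -7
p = -26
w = 14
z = -32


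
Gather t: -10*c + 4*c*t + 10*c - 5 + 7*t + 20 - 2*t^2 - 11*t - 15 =-2*t^2 + t*(4*c - 4)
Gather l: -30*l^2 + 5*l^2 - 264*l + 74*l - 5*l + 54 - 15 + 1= -25*l^2 - 195*l + 40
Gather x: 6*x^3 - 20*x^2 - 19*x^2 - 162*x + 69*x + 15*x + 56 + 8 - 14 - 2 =6*x^3 - 39*x^2 - 78*x + 48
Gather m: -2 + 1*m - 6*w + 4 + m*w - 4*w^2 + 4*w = m*(w + 1) - 4*w^2 - 2*w + 2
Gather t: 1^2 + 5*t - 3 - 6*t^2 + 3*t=-6*t^2 + 8*t - 2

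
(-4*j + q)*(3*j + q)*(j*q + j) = -12*j^3*q - 12*j^3 - j^2*q^2 - j^2*q + j*q^3 + j*q^2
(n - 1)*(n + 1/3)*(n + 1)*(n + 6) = n^4 + 19*n^3/3 + n^2 - 19*n/3 - 2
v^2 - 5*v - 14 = (v - 7)*(v + 2)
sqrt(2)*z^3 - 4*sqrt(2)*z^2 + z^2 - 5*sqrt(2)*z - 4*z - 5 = (z - 5)*(z + 1)*(sqrt(2)*z + 1)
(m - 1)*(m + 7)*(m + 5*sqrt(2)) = m^3 + 6*m^2 + 5*sqrt(2)*m^2 - 7*m + 30*sqrt(2)*m - 35*sqrt(2)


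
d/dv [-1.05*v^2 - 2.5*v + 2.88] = -2.1*v - 2.5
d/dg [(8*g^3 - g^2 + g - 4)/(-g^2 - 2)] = (-8*g^4 - 47*g^2 - 4*g - 2)/(g^4 + 4*g^2 + 4)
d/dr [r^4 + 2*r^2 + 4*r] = 4*r^3 + 4*r + 4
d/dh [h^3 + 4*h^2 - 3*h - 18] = 3*h^2 + 8*h - 3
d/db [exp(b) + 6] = exp(b)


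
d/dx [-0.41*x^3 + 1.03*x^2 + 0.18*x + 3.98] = -1.23*x^2 + 2.06*x + 0.18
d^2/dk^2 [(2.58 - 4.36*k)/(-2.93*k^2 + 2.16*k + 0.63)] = ((33.954 - 76.6488*k)*(-2.93*k^2 + 2.16*k + 0.63) - (4.36*k - 2.58)*(5.86*k - 2.16)*(11.72*k - 4.32))/(-2.93*k^2 + 2.16*k + 0.63)^3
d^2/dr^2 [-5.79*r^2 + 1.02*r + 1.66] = -11.5800000000000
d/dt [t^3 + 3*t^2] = 3*t*(t + 2)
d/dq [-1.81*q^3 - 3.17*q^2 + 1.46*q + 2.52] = -5.43*q^2 - 6.34*q + 1.46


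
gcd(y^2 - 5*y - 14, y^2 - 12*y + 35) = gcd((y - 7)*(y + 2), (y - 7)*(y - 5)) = y - 7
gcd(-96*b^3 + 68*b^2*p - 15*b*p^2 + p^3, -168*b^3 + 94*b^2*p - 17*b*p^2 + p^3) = -4*b + p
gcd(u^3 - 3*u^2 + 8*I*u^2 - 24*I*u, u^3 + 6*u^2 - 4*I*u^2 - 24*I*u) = u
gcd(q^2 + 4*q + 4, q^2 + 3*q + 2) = q + 2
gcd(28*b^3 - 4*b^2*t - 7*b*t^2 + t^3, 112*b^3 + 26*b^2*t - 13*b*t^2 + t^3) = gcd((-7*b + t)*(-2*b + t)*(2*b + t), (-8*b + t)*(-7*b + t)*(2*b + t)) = -14*b^2 - 5*b*t + t^2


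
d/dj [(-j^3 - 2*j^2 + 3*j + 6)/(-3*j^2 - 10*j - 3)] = (3*j^4 + 20*j^3 + 38*j^2 + 48*j + 51)/(9*j^4 + 60*j^3 + 118*j^2 + 60*j + 9)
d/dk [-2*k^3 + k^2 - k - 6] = -6*k^2 + 2*k - 1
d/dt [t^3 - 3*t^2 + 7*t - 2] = 3*t^2 - 6*t + 7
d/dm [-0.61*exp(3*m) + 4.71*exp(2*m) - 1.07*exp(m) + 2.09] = (-1.83*exp(2*m) + 9.42*exp(m) - 1.07)*exp(m)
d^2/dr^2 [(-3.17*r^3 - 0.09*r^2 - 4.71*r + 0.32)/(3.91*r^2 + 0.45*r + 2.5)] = (-1.4210854715202e-14*r^4 - 83.007542*r^3 + 13.234152*r^2 + 160.74474*r + 3.3461)/(59.776471*r^6 + 20.638935*r^5 + 117.036075*r^4 + 26.483625*r^3 + 74.83125*r^2 + 8.4375*r + 15.625)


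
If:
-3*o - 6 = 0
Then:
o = -2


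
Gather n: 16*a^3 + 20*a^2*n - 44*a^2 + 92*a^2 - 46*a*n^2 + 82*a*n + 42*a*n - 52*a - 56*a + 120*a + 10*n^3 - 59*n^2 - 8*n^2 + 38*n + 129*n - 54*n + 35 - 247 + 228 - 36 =16*a^3 + 48*a^2 + 12*a + 10*n^3 + n^2*(-46*a - 67) + n*(20*a^2 + 124*a + 113) - 20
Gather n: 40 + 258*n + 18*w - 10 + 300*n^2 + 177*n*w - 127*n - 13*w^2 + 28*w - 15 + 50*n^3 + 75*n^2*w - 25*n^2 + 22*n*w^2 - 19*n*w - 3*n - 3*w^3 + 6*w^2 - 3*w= 50*n^3 + n^2*(75*w + 275) + n*(22*w^2 + 158*w + 128) - 3*w^3 - 7*w^2 + 43*w + 15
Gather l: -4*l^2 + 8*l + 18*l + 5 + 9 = -4*l^2 + 26*l + 14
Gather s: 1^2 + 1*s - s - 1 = 0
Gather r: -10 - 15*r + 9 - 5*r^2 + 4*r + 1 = -5*r^2 - 11*r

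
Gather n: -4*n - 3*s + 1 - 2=-4*n - 3*s - 1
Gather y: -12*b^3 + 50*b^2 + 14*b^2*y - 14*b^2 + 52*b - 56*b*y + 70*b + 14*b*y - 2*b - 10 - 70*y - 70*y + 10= -12*b^3 + 36*b^2 + 120*b + y*(14*b^2 - 42*b - 140)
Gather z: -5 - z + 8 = 3 - z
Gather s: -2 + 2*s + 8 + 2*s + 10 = 4*s + 16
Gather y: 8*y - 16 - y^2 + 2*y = -y^2 + 10*y - 16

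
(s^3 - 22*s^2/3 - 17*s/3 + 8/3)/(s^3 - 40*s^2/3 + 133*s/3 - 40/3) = (s + 1)/(s - 5)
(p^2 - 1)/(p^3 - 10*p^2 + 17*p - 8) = (p + 1)/(p^2 - 9*p + 8)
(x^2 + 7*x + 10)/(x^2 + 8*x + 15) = (x + 2)/(x + 3)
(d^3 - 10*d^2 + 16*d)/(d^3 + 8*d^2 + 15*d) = (d^2 - 10*d + 16)/(d^2 + 8*d + 15)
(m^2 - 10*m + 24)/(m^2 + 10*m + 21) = (m^2 - 10*m + 24)/(m^2 + 10*m + 21)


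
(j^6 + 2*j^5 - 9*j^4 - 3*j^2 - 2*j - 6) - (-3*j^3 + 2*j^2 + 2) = j^6 + 2*j^5 - 9*j^4 + 3*j^3 - 5*j^2 - 2*j - 8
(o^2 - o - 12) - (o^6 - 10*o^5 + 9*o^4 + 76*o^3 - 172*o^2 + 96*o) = -o^6 + 10*o^5 - 9*o^4 - 76*o^3 + 173*o^2 - 97*o - 12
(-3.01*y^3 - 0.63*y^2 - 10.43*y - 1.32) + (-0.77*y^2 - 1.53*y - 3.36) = -3.01*y^3 - 1.4*y^2 - 11.96*y - 4.68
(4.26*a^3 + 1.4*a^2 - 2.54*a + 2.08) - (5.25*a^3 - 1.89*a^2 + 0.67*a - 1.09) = -0.99*a^3 + 3.29*a^2 - 3.21*a + 3.17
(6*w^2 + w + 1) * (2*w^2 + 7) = 12*w^4 + 2*w^3 + 44*w^2 + 7*w + 7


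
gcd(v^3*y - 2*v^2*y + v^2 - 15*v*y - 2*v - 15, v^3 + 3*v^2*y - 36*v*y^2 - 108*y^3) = 1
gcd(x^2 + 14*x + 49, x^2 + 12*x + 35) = x + 7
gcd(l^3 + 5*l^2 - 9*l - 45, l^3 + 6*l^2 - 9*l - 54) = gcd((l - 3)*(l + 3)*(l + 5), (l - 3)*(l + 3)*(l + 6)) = l^2 - 9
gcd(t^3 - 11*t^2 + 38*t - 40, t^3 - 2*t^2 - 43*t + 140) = t^2 - 9*t + 20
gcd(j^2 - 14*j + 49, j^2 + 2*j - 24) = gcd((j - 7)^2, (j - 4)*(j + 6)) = 1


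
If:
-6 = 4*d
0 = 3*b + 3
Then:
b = -1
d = -3/2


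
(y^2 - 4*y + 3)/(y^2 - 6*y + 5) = (y - 3)/(y - 5)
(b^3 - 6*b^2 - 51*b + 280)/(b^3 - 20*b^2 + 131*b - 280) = (b + 7)/(b - 7)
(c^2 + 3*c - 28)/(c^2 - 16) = (c + 7)/(c + 4)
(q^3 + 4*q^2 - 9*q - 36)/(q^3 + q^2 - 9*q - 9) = (q + 4)/(q + 1)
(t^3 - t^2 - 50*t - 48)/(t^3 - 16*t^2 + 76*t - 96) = (t^2 + 7*t + 6)/(t^2 - 8*t + 12)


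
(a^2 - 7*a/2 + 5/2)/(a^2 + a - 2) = (a - 5/2)/(a + 2)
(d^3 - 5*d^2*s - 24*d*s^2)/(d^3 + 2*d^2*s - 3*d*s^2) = (-d + 8*s)/(-d + s)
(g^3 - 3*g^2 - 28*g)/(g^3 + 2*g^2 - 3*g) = (g^2 - 3*g - 28)/(g^2 + 2*g - 3)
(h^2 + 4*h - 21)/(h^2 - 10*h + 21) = (h + 7)/(h - 7)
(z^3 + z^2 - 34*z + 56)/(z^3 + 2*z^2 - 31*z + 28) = (z - 2)/(z - 1)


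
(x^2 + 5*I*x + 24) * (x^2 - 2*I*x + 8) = x^4 + 3*I*x^3 + 42*x^2 - 8*I*x + 192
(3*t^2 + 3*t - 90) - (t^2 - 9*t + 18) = 2*t^2 + 12*t - 108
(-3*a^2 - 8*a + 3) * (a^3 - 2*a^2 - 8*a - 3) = -3*a^5 - 2*a^4 + 43*a^3 + 67*a^2 - 9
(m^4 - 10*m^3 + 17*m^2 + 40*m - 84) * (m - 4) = m^5 - 14*m^4 + 57*m^3 - 28*m^2 - 244*m + 336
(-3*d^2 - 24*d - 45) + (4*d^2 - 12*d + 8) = d^2 - 36*d - 37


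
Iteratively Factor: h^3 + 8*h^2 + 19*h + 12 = (h + 1)*(h^2 + 7*h + 12) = (h + 1)*(h + 4)*(h + 3)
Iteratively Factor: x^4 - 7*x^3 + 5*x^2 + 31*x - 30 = (x - 1)*(x^3 - 6*x^2 - x + 30) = (x - 3)*(x - 1)*(x^2 - 3*x - 10) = (x - 3)*(x - 1)*(x + 2)*(x - 5)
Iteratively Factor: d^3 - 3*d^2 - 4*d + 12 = (d - 3)*(d^2 - 4) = (d - 3)*(d + 2)*(d - 2)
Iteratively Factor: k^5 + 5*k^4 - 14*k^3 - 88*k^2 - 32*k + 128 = (k + 2)*(k^4 + 3*k^3 - 20*k^2 - 48*k + 64) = (k + 2)*(k + 4)*(k^3 - k^2 - 16*k + 16) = (k - 1)*(k + 2)*(k + 4)*(k^2 - 16) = (k - 4)*(k - 1)*(k + 2)*(k + 4)*(k + 4)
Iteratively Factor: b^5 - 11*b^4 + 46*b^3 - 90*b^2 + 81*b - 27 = (b - 3)*(b^4 - 8*b^3 + 22*b^2 - 24*b + 9) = (b - 3)^2*(b^3 - 5*b^2 + 7*b - 3) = (b - 3)^2*(b - 1)*(b^2 - 4*b + 3) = (b - 3)^3*(b - 1)*(b - 1)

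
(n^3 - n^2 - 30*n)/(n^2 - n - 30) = n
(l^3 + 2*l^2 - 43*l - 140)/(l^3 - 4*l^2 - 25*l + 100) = (l^2 - 3*l - 28)/(l^2 - 9*l + 20)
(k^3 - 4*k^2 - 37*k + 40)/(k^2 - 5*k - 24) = (k^2 + 4*k - 5)/(k + 3)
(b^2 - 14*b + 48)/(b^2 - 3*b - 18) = (b - 8)/(b + 3)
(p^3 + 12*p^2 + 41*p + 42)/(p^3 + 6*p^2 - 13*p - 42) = (p + 3)/(p - 3)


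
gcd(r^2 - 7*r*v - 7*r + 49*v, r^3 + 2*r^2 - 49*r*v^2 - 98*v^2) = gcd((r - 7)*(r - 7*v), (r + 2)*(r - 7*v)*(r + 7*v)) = r - 7*v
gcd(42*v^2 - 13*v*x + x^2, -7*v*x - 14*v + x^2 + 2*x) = -7*v + x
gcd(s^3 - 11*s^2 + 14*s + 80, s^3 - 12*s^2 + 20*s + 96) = s^2 - 6*s - 16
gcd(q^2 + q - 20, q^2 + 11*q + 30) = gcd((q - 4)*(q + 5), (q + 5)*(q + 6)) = q + 5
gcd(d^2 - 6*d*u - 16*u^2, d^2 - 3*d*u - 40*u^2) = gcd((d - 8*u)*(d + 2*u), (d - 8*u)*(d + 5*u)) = -d + 8*u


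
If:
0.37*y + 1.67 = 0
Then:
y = -4.51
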